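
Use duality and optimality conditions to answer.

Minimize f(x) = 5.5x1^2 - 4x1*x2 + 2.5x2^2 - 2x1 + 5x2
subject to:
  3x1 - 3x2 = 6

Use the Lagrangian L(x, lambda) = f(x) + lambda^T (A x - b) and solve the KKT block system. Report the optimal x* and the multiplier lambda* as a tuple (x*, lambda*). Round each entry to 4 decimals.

Form the Lagrangian:
  L(x, lambda) = (1/2) x^T Q x + c^T x + lambda^T (A x - b)
Stationarity (grad_x L = 0): Q x + c + A^T lambda = 0.
Primal feasibility: A x = b.

This gives the KKT block system:
  [ Q   A^T ] [ x     ]   [-c ]
  [ A    0  ] [ lambda ] = [ b ]

Solving the linear system:
  x*      = (-0.125, -2.125)
  lambda* = (-1.7083)
  f(x*)   = -0.0625

x* = (-0.125, -2.125), lambda* = (-1.7083)


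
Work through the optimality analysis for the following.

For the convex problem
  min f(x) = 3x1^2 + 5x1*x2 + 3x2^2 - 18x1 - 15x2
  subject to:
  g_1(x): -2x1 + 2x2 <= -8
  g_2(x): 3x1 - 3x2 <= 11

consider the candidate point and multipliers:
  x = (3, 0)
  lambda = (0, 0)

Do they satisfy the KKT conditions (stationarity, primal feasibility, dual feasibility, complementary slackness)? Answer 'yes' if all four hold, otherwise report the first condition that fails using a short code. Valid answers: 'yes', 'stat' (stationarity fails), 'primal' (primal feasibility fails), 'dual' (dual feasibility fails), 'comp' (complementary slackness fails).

Gradient of f: grad f(x) = Q x + c = (0, 0)
Constraint values g_i(x) = a_i^T x - b_i:
  g_1((3, 0)) = 2
  g_2((3, 0)) = -2
Stationarity residual: grad f(x) + sum_i lambda_i a_i = (0, 0)
  -> stationarity OK
Primal feasibility (all g_i <= 0): FAILS
Dual feasibility (all lambda_i >= 0): OK
Complementary slackness (lambda_i * g_i(x) = 0 for all i): OK

Verdict: the first failing condition is primal_feasibility -> primal.

primal


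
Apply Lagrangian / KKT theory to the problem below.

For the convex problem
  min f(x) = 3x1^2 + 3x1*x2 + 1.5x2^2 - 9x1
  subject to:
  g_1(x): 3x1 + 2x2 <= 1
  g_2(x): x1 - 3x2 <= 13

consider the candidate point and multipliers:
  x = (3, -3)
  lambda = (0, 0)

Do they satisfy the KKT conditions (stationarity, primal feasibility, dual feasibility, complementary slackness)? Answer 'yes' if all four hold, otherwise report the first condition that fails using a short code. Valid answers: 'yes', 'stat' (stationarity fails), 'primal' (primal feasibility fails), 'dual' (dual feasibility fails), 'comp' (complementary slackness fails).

Gradient of f: grad f(x) = Q x + c = (0, 0)
Constraint values g_i(x) = a_i^T x - b_i:
  g_1((3, -3)) = 2
  g_2((3, -3)) = -1
Stationarity residual: grad f(x) + sum_i lambda_i a_i = (0, 0)
  -> stationarity OK
Primal feasibility (all g_i <= 0): FAILS
Dual feasibility (all lambda_i >= 0): OK
Complementary slackness (lambda_i * g_i(x) = 0 for all i): OK

Verdict: the first failing condition is primal_feasibility -> primal.

primal


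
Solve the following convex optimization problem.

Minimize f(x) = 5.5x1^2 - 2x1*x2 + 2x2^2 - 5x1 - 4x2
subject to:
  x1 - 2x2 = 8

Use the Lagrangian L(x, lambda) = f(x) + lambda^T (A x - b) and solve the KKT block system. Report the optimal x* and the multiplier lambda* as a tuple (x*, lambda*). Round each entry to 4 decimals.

Form the Lagrangian:
  L(x, lambda) = (1/2) x^T Q x + c^T x + lambda^T (A x - b)
Stationarity (grad_x L = 0): Q x + c + A^T lambda = 0.
Primal feasibility: A x = b.

This gives the KKT block system:
  [ Q   A^T ] [ x     ]   [-c ]
  [ A    0  ] [ lambda ] = [ b ]

Solving the linear system:
  x*      = (0.7, -3.65)
  lambda* = (-10)
  f(x*)   = 45.55

x* = (0.7, -3.65), lambda* = (-10)


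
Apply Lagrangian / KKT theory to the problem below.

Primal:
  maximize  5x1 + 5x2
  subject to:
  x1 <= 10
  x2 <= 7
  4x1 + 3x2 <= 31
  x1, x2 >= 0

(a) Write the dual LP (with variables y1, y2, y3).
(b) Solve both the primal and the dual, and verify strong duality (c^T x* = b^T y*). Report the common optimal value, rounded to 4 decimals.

The standard primal-dual pair for 'max c^T x s.t. A x <= b, x >= 0' is:
  Dual:  min b^T y  s.t.  A^T y >= c,  y >= 0.

So the dual LP is:
  minimize  10y1 + 7y2 + 31y3
  subject to:
    y1 + 4y3 >= 5
    y2 + 3y3 >= 5
    y1, y2, y3 >= 0

Solving the primal: x* = (2.5, 7).
  primal value c^T x* = 47.5.
Solving the dual: y* = (0, 1.25, 1.25).
  dual value b^T y* = 47.5.
Strong duality: c^T x* = b^T y*. Confirmed.

47.5


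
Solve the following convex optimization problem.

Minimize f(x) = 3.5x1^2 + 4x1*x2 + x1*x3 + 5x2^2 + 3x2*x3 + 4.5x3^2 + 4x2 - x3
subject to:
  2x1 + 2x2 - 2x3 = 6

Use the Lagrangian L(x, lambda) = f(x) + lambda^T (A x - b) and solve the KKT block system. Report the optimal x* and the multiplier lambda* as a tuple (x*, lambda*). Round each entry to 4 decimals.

Form the Lagrangian:
  L(x, lambda) = (1/2) x^T Q x + c^T x + lambda^T (A x - b)
Stationarity (grad_x L = 0): Q x + c + A^T lambda = 0.
Primal feasibility: A x = b.

This gives the KKT block system:
  [ Q   A^T ] [ x     ]   [-c ]
  [ A    0  ] [ lambda ] = [ b ]

Solving the linear system:
  x*      = (1.3292, 0.4161, -1.2547)
  lambda* = (-4.8571)
  f(x*)   = 16.0311

x* = (1.3292, 0.4161, -1.2547), lambda* = (-4.8571)


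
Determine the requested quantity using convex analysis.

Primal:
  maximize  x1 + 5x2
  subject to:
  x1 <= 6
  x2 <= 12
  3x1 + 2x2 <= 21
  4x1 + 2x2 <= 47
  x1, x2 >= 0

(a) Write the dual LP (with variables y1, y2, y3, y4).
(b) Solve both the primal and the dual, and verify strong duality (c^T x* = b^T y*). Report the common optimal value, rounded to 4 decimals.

The standard primal-dual pair for 'max c^T x s.t. A x <= b, x >= 0' is:
  Dual:  min b^T y  s.t.  A^T y >= c,  y >= 0.

So the dual LP is:
  minimize  6y1 + 12y2 + 21y3 + 47y4
  subject to:
    y1 + 3y3 + 4y4 >= 1
    y2 + 2y3 + 2y4 >= 5
    y1, y2, y3, y4 >= 0

Solving the primal: x* = (0, 10.5).
  primal value c^T x* = 52.5.
Solving the dual: y* = (0, 0, 2.5, 0).
  dual value b^T y* = 52.5.
Strong duality: c^T x* = b^T y*. Confirmed.

52.5


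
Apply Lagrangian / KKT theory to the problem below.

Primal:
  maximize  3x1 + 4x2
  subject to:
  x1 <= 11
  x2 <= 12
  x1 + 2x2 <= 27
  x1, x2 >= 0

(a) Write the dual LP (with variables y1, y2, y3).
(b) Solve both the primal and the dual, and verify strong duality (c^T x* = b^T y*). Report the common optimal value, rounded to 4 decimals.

The standard primal-dual pair for 'max c^T x s.t. A x <= b, x >= 0' is:
  Dual:  min b^T y  s.t.  A^T y >= c,  y >= 0.

So the dual LP is:
  minimize  11y1 + 12y2 + 27y3
  subject to:
    y1 + y3 >= 3
    y2 + 2y3 >= 4
    y1, y2, y3 >= 0

Solving the primal: x* = (11, 8).
  primal value c^T x* = 65.
Solving the dual: y* = (1, 0, 2).
  dual value b^T y* = 65.
Strong duality: c^T x* = b^T y*. Confirmed.

65


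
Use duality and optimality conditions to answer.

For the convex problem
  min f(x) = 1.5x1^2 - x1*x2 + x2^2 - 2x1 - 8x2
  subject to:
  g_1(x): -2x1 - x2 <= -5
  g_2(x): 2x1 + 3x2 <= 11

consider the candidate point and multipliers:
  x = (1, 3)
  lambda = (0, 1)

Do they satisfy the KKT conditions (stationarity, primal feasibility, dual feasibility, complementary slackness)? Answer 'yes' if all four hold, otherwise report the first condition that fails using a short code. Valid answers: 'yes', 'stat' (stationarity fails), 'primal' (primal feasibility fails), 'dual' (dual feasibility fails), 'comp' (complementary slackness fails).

Gradient of f: grad f(x) = Q x + c = (-2, -3)
Constraint values g_i(x) = a_i^T x - b_i:
  g_1((1, 3)) = 0
  g_2((1, 3)) = 0
Stationarity residual: grad f(x) + sum_i lambda_i a_i = (0, 0)
  -> stationarity OK
Primal feasibility (all g_i <= 0): OK
Dual feasibility (all lambda_i >= 0): OK
Complementary slackness (lambda_i * g_i(x) = 0 for all i): OK

Verdict: yes, KKT holds.

yes


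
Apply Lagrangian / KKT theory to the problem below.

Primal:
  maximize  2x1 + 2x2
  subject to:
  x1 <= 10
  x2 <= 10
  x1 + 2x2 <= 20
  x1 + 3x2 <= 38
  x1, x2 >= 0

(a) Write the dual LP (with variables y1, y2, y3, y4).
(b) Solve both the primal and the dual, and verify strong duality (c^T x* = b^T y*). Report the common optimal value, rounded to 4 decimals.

The standard primal-dual pair for 'max c^T x s.t. A x <= b, x >= 0' is:
  Dual:  min b^T y  s.t.  A^T y >= c,  y >= 0.

So the dual LP is:
  minimize  10y1 + 10y2 + 20y3 + 38y4
  subject to:
    y1 + y3 + y4 >= 2
    y2 + 2y3 + 3y4 >= 2
    y1, y2, y3, y4 >= 0

Solving the primal: x* = (10, 5).
  primal value c^T x* = 30.
Solving the dual: y* = (1, 0, 1, 0).
  dual value b^T y* = 30.
Strong duality: c^T x* = b^T y*. Confirmed.

30


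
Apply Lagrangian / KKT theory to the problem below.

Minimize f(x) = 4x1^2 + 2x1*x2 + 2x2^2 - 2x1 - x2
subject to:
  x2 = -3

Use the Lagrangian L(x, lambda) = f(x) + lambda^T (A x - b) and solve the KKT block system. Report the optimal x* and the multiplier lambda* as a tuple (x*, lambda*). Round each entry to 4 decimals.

Form the Lagrangian:
  L(x, lambda) = (1/2) x^T Q x + c^T x + lambda^T (A x - b)
Stationarity (grad_x L = 0): Q x + c + A^T lambda = 0.
Primal feasibility: A x = b.

This gives the KKT block system:
  [ Q   A^T ] [ x     ]   [-c ]
  [ A    0  ] [ lambda ] = [ b ]

Solving the linear system:
  x*      = (1, -3)
  lambda* = (11)
  f(x*)   = 17

x* = (1, -3), lambda* = (11)


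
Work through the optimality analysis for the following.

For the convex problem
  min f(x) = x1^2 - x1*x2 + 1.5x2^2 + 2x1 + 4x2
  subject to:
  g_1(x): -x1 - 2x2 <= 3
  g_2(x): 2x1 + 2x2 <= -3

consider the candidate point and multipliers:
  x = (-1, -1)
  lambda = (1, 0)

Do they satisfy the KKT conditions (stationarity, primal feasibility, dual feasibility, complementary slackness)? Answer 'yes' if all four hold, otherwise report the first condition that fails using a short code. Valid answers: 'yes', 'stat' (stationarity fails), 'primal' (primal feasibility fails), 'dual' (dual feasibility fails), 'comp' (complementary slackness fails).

Gradient of f: grad f(x) = Q x + c = (1, 2)
Constraint values g_i(x) = a_i^T x - b_i:
  g_1((-1, -1)) = 0
  g_2((-1, -1)) = -1
Stationarity residual: grad f(x) + sum_i lambda_i a_i = (0, 0)
  -> stationarity OK
Primal feasibility (all g_i <= 0): OK
Dual feasibility (all lambda_i >= 0): OK
Complementary slackness (lambda_i * g_i(x) = 0 for all i): OK

Verdict: yes, KKT holds.

yes


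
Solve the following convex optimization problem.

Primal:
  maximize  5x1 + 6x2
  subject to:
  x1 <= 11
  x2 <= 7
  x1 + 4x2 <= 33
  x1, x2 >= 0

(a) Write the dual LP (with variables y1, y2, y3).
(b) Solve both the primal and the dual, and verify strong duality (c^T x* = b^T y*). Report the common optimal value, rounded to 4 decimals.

The standard primal-dual pair for 'max c^T x s.t. A x <= b, x >= 0' is:
  Dual:  min b^T y  s.t.  A^T y >= c,  y >= 0.

So the dual LP is:
  minimize  11y1 + 7y2 + 33y3
  subject to:
    y1 + y3 >= 5
    y2 + 4y3 >= 6
    y1, y2, y3 >= 0

Solving the primal: x* = (11, 5.5).
  primal value c^T x* = 88.
Solving the dual: y* = (3.5, 0, 1.5).
  dual value b^T y* = 88.
Strong duality: c^T x* = b^T y*. Confirmed.

88


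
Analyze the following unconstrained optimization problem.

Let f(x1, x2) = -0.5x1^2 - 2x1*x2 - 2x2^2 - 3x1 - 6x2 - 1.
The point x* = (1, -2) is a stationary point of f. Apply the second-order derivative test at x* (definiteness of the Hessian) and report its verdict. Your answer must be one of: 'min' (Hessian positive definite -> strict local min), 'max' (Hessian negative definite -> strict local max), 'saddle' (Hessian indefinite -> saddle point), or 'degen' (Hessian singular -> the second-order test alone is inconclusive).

Compute the Hessian H = grad^2 f:
  H = [[-1, -2], [-2, -4]]
Verify stationarity: grad f(x*) = H x* + g = (0, 0).
Eigenvalues of H: -5, 0.
H has a zero eigenvalue (singular; negative semidefinite but not definite), so H is neither positive definite, negative definite, nor indefinite. The second-order test alone is inconclusive -> degen.
(Indeed, f is constant along the null direction of H through x*, so x* is not a strict local extremum.)

degen


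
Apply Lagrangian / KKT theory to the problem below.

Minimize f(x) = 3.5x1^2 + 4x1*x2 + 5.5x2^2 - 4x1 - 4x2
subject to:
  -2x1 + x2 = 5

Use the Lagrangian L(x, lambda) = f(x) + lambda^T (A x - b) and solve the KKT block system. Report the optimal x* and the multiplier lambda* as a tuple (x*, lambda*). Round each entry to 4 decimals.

Form the Lagrangian:
  L(x, lambda) = (1/2) x^T Q x + c^T x + lambda^T (A x - b)
Stationarity (grad_x L = 0): Q x + c + A^T lambda = 0.
Primal feasibility: A x = b.

This gives the KKT block system:
  [ Q   A^T ] [ x     ]   [-c ]
  [ A    0  ] [ lambda ] = [ b ]

Solving the linear system:
  x*      = (-1.7612, 1.4776)
  lambda* = (-5.209)
  f(x*)   = 13.5896

x* = (-1.7612, 1.4776), lambda* = (-5.209)


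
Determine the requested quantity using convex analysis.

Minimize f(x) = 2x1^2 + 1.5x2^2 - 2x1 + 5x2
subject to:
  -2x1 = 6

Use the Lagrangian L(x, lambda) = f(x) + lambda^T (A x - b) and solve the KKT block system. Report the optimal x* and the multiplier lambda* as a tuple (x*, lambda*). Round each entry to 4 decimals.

Form the Lagrangian:
  L(x, lambda) = (1/2) x^T Q x + c^T x + lambda^T (A x - b)
Stationarity (grad_x L = 0): Q x + c + A^T lambda = 0.
Primal feasibility: A x = b.

This gives the KKT block system:
  [ Q   A^T ] [ x     ]   [-c ]
  [ A    0  ] [ lambda ] = [ b ]

Solving the linear system:
  x*      = (-3, -1.6667)
  lambda* = (-7)
  f(x*)   = 19.8333

x* = (-3, -1.6667), lambda* = (-7)


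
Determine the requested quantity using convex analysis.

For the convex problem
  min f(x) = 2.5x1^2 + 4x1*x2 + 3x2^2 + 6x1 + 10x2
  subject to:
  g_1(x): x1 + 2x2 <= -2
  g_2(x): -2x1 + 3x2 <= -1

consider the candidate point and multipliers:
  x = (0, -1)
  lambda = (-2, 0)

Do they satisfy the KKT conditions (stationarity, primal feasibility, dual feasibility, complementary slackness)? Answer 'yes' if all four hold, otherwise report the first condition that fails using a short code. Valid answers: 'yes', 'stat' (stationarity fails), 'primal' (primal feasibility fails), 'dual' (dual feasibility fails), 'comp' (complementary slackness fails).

Gradient of f: grad f(x) = Q x + c = (2, 4)
Constraint values g_i(x) = a_i^T x - b_i:
  g_1((0, -1)) = 0
  g_2((0, -1)) = -2
Stationarity residual: grad f(x) + sum_i lambda_i a_i = (0, 0)
  -> stationarity OK
Primal feasibility (all g_i <= 0): OK
Dual feasibility (all lambda_i >= 0): FAILS
Complementary slackness (lambda_i * g_i(x) = 0 for all i): OK

Verdict: the first failing condition is dual_feasibility -> dual.

dual


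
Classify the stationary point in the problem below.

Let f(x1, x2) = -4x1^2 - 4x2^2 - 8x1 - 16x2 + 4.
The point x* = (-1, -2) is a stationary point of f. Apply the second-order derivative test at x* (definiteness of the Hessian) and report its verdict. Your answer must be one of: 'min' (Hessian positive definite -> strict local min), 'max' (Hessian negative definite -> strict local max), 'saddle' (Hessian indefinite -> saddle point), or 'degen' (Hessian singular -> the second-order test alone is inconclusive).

Compute the Hessian H = grad^2 f:
  H = [[-8, 0], [0, -8]]
Verify stationarity: grad f(x*) = H x* + g = (0, 0).
Eigenvalues of H: -8, -8.
Both eigenvalues < 0, so H is negative definite -> x* is a strict local max.

max


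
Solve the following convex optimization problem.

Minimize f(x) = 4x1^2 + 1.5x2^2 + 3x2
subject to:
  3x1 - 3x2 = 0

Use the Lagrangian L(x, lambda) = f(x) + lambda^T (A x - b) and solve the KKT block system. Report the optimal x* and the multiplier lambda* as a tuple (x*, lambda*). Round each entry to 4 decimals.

Form the Lagrangian:
  L(x, lambda) = (1/2) x^T Q x + c^T x + lambda^T (A x - b)
Stationarity (grad_x L = 0): Q x + c + A^T lambda = 0.
Primal feasibility: A x = b.

This gives the KKT block system:
  [ Q   A^T ] [ x     ]   [-c ]
  [ A    0  ] [ lambda ] = [ b ]

Solving the linear system:
  x*      = (-0.2727, -0.2727)
  lambda* = (0.7273)
  f(x*)   = -0.4091

x* = (-0.2727, -0.2727), lambda* = (0.7273)


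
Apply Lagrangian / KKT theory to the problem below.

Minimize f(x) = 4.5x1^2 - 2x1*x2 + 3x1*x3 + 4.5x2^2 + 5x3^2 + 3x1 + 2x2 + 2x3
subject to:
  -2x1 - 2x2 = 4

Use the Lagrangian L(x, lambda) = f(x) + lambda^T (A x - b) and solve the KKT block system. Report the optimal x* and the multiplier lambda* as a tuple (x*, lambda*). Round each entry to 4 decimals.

Form the Lagrangian:
  L(x, lambda) = (1/2) x^T Q x + c^T x + lambda^T (A x - b)
Stationarity (grad_x L = 0): Q x + c + A^T lambda = 0.
Primal feasibility: A x = b.

This gives the KKT block system:
  [ Q   A^T ] [ x     ]   [-c ]
  [ A    0  ] [ lambda ] = [ b ]

Solving the linear system:
  x*      = (-1.0616, -0.9384, 0.1185)
  lambda* = (-2.1611)
  f(x*)   = 1.91

x* = (-1.0616, -0.9384, 0.1185), lambda* = (-2.1611)


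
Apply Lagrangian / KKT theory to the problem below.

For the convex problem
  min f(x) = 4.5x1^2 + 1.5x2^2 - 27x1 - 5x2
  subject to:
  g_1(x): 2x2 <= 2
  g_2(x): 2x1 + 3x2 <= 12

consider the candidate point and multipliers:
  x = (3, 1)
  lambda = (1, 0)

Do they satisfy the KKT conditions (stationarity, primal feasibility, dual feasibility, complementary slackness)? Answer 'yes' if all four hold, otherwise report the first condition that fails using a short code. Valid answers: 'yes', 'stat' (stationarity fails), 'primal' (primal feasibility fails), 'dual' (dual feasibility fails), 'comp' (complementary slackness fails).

Gradient of f: grad f(x) = Q x + c = (0, -2)
Constraint values g_i(x) = a_i^T x - b_i:
  g_1((3, 1)) = 0
  g_2((3, 1)) = -3
Stationarity residual: grad f(x) + sum_i lambda_i a_i = (0, 0)
  -> stationarity OK
Primal feasibility (all g_i <= 0): OK
Dual feasibility (all lambda_i >= 0): OK
Complementary slackness (lambda_i * g_i(x) = 0 for all i): OK

Verdict: yes, KKT holds.

yes


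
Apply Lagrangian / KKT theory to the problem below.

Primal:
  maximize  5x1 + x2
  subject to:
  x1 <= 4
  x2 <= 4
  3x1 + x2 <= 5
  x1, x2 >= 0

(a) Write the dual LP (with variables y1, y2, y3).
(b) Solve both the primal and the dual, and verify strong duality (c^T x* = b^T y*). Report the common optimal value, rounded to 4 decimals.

The standard primal-dual pair for 'max c^T x s.t. A x <= b, x >= 0' is:
  Dual:  min b^T y  s.t.  A^T y >= c,  y >= 0.

So the dual LP is:
  minimize  4y1 + 4y2 + 5y3
  subject to:
    y1 + 3y3 >= 5
    y2 + y3 >= 1
    y1, y2, y3 >= 0

Solving the primal: x* = (1.6667, 0).
  primal value c^T x* = 8.3333.
Solving the dual: y* = (0, 0, 1.6667).
  dual value b^T y* = 8.3333.
Strong duality: c^T x* = b^T y*. Confirmed.

8.3333


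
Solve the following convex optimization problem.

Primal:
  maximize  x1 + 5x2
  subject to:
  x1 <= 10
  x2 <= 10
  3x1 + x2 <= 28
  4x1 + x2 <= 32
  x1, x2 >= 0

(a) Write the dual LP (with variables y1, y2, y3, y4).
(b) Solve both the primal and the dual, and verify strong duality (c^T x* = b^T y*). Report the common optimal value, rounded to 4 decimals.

The standard primal-dual pair for 'max c^T x s.t. A x <= b, x >= 0' is:
  Dual:  min b^T y  s.t.  A^T y >= c,  y >= 0.

So the dual LP is:
  minimize  10y1 + 10y2 + 28y3 + 32y4
  subject to:
    y1 + 3y3 + 4y4 >= 1
    y2 + y3 + y4 >= 5
    y1, y2, y3, y4 >= 0

Solving the primal: x* = (5.5, 10).
  primal value c^T x* = 55.5.
Solving the dual: y* = (0, 4.75, 0, 0.25).
  dual value b^T y* = 55.5.
Strong duality: c^T x* = b^T y*. Confirmed.

55.5


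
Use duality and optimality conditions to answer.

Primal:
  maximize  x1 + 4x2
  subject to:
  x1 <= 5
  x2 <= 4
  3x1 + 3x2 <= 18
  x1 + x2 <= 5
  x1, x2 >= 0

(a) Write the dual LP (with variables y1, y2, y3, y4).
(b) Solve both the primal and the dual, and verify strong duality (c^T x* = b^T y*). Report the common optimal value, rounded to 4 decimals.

The standard primal-dual pair for 'max c^T x s.t. A x <= b, x >= 0' is:
  Dual:  min b^T y  s.t.  A^T y >= c,  y >= 0.

So the dual LP is:
  minimize  5y1 + 4y2 + 18y3 + 5y4
  subject to:
    y1 + 3y3 + y4 >= 1
    y2 + 3y3 + y4 >= 4
    y1, y2, y3, y4 >= 0

Solving the primal: x* = (1, 4).
  primal value c^T x* = 17.
Solving the dual: y* = (0, 3, 0, 1).
  dual value b^T y* = 17.
Strong duality: c^T x* = b^T y*. Confirmed.

17


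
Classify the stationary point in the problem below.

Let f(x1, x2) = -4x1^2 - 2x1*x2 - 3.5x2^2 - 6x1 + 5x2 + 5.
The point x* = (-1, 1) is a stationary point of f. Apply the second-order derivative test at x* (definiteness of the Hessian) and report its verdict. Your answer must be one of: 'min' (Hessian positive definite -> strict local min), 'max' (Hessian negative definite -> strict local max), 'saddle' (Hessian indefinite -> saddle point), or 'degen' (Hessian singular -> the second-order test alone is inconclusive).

Compute the Hessian H = grad^2 f:
  H = [[-8, -2], [-2, -7]]
Verify stationarity: grad f(x*) = H x* + g = (0, 0).
Eigenvalues of H: -9.5616, -5.4384.
Both eigenvalues < 0, so H is negative definite -> x* is a strict local max.

max


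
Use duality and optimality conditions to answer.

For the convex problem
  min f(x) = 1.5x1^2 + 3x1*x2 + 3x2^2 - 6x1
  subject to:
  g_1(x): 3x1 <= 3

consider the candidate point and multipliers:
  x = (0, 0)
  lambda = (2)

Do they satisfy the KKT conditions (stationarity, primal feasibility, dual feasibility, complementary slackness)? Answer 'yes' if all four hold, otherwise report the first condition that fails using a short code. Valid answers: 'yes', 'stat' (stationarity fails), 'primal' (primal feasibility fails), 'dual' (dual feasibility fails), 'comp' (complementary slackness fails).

Gradient of f: grad f(x) = Q x + c = (-6, 0)
Constraint values g_i(x) = a_i^T x - b_i:
  g_1((0, 0)) = -3
Stationarity residual: grad f(x) + sum_i lambda_i a_i = (0, 0)
  -> stationarity OK
Primal feasibility (all g_i <= 0): OK
Dual feasibility (all lambda_i >= 0): OK
Complementary slackness (lambda_i * g_i(x) = 0 for all i): FAILS

Verdict: the first failing condition is complementary_slackness -> comp.

comp


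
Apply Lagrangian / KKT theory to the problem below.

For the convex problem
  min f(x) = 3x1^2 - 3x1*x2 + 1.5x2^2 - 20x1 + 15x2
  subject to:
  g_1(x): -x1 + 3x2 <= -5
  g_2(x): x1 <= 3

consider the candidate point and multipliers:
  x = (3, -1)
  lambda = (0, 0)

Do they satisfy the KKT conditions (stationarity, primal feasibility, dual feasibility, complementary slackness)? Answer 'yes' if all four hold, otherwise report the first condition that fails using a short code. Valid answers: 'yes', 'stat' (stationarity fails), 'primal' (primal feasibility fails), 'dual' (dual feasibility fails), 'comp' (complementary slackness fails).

Gradient of f: grad f(x) = Q x + c = (1, 3)
Constraint values g_i(x) = a_i^T x - b_i:
  g_1((3, -1)) = -1
  g_2((3, -1)) = 0
Stationarity residual: grad f(x) + sum_i lambda_i a_i = (1, 3)
  -> stationarity FAILS
Primal feasibility (all g_i <= 0): OK
Dual feasibility (all lambda_i >= 0): OK
Complementary slackness (lambda_i * g_i(x) = 0 for all i): OK

Verdict: the first failing condition is stationarity -> stat.

stat


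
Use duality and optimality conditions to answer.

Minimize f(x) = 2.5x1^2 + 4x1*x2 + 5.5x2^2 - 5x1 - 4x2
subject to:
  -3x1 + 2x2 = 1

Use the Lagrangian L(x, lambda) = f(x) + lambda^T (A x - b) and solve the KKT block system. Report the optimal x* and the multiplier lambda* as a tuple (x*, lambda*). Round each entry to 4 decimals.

Form the Lagrangian:
  L(x, lambda) = (1/2) x^T Q x + c^T x + lambda^T (A x - b)
Stationarity (grad_x L = 0): Q x + c + A^T lambda = 0.
Primal feasibility: A x = b.

This gives the KKT block system:
  [ Q   A^T ] [ x     ]   [-c ]
  [ A    0  ] [ lambda ] = [ b ]

Solving the linear system:
  x*      = (0.018, 0.5269)
  lambda* = (-0.9341)
  f(x*)   = -0.6317

x* = (0.018, 0.5269), lambda* = (-0.9341)


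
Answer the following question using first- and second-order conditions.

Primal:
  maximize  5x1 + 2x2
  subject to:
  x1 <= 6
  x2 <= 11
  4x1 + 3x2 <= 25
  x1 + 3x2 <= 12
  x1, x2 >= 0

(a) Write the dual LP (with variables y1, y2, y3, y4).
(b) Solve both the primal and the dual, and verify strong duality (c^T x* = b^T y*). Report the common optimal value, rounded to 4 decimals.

The standard primal-dual pair for 'max c^T x s.t. A x <= b, x >= 0' is:
  Dual:  min b^T y  s.t.  A^T y >= c,  y >= 0.

So the dual LP is:
  minimize  6y1 + 11y2 + 25y3 + 12y4
  subject to:
    y1 + 4y3 + y4 >= 5
    y2 + 3y3 + 3y4 >= 2
    y1, y2, y3, y4 >= 0

Solving the primal: x* = (6, 0.3333).
  primal value c^T x* = 30.6667.
Solving the dual: y* = (2.3333, 0, 0.6667, 0).
  dual value b^T y* = 30.6667.
Strong duality: c^T x* = b^T y*. Confirmed.

30.6667


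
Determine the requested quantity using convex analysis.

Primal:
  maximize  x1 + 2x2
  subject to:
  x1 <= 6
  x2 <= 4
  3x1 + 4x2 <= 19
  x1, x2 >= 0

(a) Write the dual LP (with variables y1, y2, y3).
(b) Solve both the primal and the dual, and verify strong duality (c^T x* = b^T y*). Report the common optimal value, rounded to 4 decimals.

The standard primal-dual pair for 'max c^T x s.t. A x <= b, x >= 0' is:
  Dual:  min b^T y  s.t.  A^T y >= c,  y >= 0.

So the dual LP is:
  minimize  6y1 + 4y2 + 19y3
  subject to:
    y1 + 3y3 >= 1
    y2 + 4y3 >= 2
    y1, y2, y3 >= 0

Solving the primal: x* = (1, 4).
  primal value c^T x* = 9.
Solving the dual: y* = (0, 0.6667, 0.3333).
  dual value b^T y* = 9.
Strong duality: c^T x* = b^T y*. Confirmed.

9


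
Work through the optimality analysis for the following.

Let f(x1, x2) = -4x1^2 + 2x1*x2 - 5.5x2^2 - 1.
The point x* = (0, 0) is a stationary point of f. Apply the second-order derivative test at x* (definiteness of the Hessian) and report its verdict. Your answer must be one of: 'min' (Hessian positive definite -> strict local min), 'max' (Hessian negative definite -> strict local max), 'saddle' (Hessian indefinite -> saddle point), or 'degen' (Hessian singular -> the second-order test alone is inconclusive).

Compute the Hessian H = grad^2 f:
  H = [[-8, 2], [2, -11]]
Verify stationarity: grad f(x*) = H x* + g = (0, 0).
Eigenvalues of H: -12, -7.
Both eigenvalues < 0, so H is negative definite -> x* is a strict local max.

max


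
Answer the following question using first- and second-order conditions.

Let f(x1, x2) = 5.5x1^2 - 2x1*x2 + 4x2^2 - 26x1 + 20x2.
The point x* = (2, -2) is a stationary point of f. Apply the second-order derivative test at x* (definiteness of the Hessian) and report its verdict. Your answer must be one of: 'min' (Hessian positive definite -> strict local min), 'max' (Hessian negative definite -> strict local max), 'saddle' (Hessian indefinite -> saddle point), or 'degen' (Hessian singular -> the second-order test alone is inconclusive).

Compute the Hessian H = grad^2 f:
  H = [[11, -2], [-2, 8]]
Verify stationarity: grad f(x*) = H x* + g = (0, 0).
Eigenvalues of H: 7, 12.
Both eigenvalues > 0, so H is positive definite -> x* is a strict local min.

min


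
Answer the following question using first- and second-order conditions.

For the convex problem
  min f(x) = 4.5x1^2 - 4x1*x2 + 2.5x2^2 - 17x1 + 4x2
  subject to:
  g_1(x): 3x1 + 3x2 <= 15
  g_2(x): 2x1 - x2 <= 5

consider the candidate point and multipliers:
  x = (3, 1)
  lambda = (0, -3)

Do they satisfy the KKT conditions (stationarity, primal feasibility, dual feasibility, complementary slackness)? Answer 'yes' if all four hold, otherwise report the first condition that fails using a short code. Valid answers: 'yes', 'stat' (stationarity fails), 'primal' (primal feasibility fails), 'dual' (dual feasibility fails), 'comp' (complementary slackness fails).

Gradient of f: grad f(x) = Q x + c = (6, -3)
Constraint values g_i(x) = a_i^T x - b_i:
  g_1((3, 1)) = -3
  g_2((3, 1)) = 0
Stationarity residual: grad f(x) + sum_i lambda_i a_i = (0, 0)
  -> stationarity OK
Primal feasibility (all g_i <= 0): OK
Dual feasibility (all lambda_i >= 0): FAILS
Complementary slackness (lambda_i * g_i(x) = 0 for all i): OK

Verdict: the first failing condition is dual_feasibility -> dual.

dual


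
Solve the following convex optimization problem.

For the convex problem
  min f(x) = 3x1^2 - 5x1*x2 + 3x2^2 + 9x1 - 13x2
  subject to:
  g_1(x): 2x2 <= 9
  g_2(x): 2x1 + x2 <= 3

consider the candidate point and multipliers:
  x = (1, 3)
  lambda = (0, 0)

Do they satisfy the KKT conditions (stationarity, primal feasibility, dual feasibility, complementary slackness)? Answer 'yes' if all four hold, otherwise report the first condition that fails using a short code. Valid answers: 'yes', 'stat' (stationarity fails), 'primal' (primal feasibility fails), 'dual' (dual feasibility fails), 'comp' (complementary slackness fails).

Gradient of f: grad f(x) = Q x + c = (0, 0)
Constraint values g_i(x) = a_i^T x - b_i:
  g_1((1, 3)) = -3
  g_2((1, 3)) = 2
Stationarity residual: grad f(x) + sum_i lambda_i a_i = (0, 0)
  -> stationarity OK
Primal feasibility (all g_i <= 0): FAILS
Dual feasibility (all lambda_i >= 0): OK
Complementary slackness (lambda_i * g_i(x) = 0 for all i): OK

Verdict: the first failing condition is primal_feasibility -> primal.

primal


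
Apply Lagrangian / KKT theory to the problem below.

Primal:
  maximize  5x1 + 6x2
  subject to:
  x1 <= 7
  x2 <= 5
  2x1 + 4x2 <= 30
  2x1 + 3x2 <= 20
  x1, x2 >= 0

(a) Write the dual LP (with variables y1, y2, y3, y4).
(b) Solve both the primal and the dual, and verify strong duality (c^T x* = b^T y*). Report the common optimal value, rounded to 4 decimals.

The standard primal-dual pair for 'max c^T x s.t. A x <= b, x >= 0' is:
  Dual:  min b^T y  s.t.  A^T y >= c,  y >= 0.

So the dual LP is:
  minimize  7y1 + 5y2 + 30y3 + 20y4
  subject to:
    y1 + 2y3 + 2y4 >= 5
    y2 + 4y3 + 3y4 >= 6
    y1, y2, y3, y4 >= 0

Solving the primal: x* = (7, 2).
  primal value c^T x* = 47.
Solving the dual: y* = (1, 0, 0, 2).
  dual value b^T y* = 47.
Strong duality: c^T x* = b^T y*. Confirmed.

47


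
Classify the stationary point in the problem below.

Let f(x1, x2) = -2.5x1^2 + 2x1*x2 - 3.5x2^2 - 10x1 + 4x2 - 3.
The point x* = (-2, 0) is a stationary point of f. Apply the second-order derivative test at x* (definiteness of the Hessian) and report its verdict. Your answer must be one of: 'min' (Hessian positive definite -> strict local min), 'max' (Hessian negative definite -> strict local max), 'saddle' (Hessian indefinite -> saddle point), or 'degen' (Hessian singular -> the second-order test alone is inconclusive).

Compute the Hessian H = grad^2 f:
  H = [[-5, 2], [2, -7]]
Verify stationarity: grad f(x*) = H x* + g = (0, 0).
Eigenvalues of H: -8.2361, -3.7639.
Both eigenvalues < 0, so H is negative definite -> x* is a strict local max.

max


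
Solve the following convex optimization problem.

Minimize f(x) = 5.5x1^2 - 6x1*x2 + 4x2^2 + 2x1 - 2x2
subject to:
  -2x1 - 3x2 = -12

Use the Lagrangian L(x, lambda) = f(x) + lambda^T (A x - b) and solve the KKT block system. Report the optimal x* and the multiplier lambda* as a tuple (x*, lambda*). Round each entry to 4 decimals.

Form the Lagrangian:
  L(x, lambda) = (1/2) x^T Q x + c^T x + lambda^T (A x - b)
Stationarity (grad_x L = 0): Q x + c + A^T lambda = 0.
Primal feasibility: A x = b.

This gives the KKT block system:
  [ Q   A^T ] [ x     ]   [-c ]
  [ A    0  ] [ lambda ] = [ b ]

Solving the linear system:
  x*      = (1.8621, 2.7586)
  lambda* = (2.9655)
  f(x*)   = 16.8966

x* = (1.8621, 2.7586), lambda* = (2.9655)


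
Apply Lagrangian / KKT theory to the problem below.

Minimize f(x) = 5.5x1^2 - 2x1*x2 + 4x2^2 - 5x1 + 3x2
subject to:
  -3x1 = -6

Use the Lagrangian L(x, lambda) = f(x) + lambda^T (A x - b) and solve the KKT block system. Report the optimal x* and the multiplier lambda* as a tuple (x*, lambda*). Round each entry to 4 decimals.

Form the Lagrangian:
  L(x, lambda) = (1/2) x^T Q x + c^T x + lambda^T (A x - b)
Stationarity (grad_x L = 0): Q x + c + A^T lambda = 0.
Primal feasibility: A x = b.

This gives the KKT block system:
  [ Q   A^T ] [ x     ]   [-c ]
  [ A    0  ] [ lambda ] = [ b ]

Solving the linear system:
  x*      = (2, 0.125)
  lambda* = (5.5833)
  f(x*)   = 11.9375

x* = (2, 0.125), lambda* = (5.5833)


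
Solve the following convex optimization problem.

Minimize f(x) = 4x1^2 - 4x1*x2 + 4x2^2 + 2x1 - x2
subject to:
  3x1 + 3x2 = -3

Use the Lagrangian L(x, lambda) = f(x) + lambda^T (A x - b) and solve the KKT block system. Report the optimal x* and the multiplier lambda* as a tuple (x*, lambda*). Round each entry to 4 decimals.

Form the Lagrangian:
  L(x, lambda) = (1/2) x^T Q x + c^T x + lambda^T (A x - b)
Stationarity (grad_x L = 0): Q x + c + A^T lambda = 0.
Primal feasibility: A x = b.

This gives the KKT block system:
  [ Q   A^T ] [ x     ]   [-c ]
  [ A    0  ] [ lambda ] = [ b ]

Solving the linear system:
  x*      = (-0.625, -0.375)
  lambda* = (0.5)
  f(x*)   = 0.3125

x* = (-0.625, -0.375), lambda* = (0.5)


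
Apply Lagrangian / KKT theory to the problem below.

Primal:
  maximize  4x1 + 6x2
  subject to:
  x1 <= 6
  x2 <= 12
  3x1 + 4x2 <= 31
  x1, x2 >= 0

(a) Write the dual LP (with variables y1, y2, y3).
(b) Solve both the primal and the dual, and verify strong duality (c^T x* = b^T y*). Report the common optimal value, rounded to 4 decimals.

The standard primal-dual pair for 'max c^T x s.t. A x <= b, x >= 0' is:
  Dual:  min b^T y  s.t.  A^T y >= c,  y >= 0.

So the dual LP is:
  minimize  6y1 + 12y2 + 31y3
  subject to:
    y1 + 3y3 >= 4
    y2 + 4y3 >= 6
    y1, y2, y3 >= 0

Solving the primal: x* = (0, 7.75).
  primal value c^T x* = 46.5.
Solving the dual: y* = (0, 0, 1.5).
  dual value b^T y* = 46.5.
Strong duality: c^T x* = b^T y*. Confirmed.

46.5


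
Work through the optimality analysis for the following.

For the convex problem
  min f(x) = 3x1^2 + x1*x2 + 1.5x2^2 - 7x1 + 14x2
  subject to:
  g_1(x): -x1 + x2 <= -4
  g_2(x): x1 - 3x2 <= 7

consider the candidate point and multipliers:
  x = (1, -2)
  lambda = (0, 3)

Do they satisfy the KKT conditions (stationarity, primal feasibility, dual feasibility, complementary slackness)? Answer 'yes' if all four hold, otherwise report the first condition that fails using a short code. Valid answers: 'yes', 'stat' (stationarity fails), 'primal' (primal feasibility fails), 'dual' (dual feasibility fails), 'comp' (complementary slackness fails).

Gradient of f: grad f(x) = Q x + c = (-3, 9)
Constraint values g_i(x) = a_i^T x - b_i:
  g_1((1, -2)) = 1
  g_2((1, -2)) = 0
Stationarity residual: grad f(x) + sum_i lambda_i a_i = (0, 0)
  -> stationarity OK
Primal feasibility (all g_i <= 0): FAILS
Dual feasibility (all lambda_i >= 0): OK
Complementary slackness (lambda_i * g_i(x) = 0 for all i): OK

Verdict: the first failing condition is primal_feasibility -> primal.

primal


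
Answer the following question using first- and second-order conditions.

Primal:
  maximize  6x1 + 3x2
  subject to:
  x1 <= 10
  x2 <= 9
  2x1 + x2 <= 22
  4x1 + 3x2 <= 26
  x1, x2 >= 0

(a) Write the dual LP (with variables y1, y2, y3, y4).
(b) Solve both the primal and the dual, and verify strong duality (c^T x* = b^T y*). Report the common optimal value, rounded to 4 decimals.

The standard primal-dual pair for 'max c^T x s.t. A x <= b, x >= 0' is:
  Dual:  min b^T y  s.t.  A^T y >= c,  y >= 0.

So the dual LP is:
  minimize  10y1 + 9y2 + 22y3 + 26y4
  subject to:
    y1 + 2y3 + 4y4 >= 6
    y2 + y3 + 3y4 >= 3
    y1, y2, y3, y4 >= 0

Solving the primal: x* = (6.5, 0).
  primal value c^T x* = 39.
Solving the dual: y* = (0, 0, 0, 1.5).
  dual value b^T y* = 39.
Strong duality: c^T x* = b^T y*. Confirmed.

39


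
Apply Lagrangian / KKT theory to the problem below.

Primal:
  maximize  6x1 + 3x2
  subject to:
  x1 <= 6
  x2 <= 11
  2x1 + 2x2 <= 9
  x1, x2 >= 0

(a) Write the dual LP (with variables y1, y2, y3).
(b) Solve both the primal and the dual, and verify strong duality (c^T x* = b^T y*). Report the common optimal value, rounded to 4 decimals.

The standard primal-dual pair for 'max c^T x s.t. A x <= b, x >= 0' is:
  Dual:  min b^T y  s.t.  A^T y >= c,  y >= 0.

So the dual LP is:
  minimize  6y1 + 11y2 + 9y3
  subject to:
    y1 + 2y3 >= 6
    y2 + 2y3 >= 3
    y1, y2, y3 >= 0

Solving the primal: x* = (4.5, 0).
  primal value c^T x* = 27.
Solving the dual: y* = (0, 0, 3).
  dual value b^T y* = 27.
Strong duality: c^T x* = b^T y*. Confirmed.

27


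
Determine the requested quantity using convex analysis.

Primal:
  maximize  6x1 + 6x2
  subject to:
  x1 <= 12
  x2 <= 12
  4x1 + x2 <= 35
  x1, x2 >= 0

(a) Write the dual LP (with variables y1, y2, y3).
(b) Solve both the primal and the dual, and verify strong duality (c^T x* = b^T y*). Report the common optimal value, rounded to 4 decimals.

The standard primal-dual pair for 'max c^T x s.t. A x <= b, x >= 0' is:
  Dual:  min b^T y  s.t.  A^T y >= c,  y >= 0.

So the dual LP is:
  minimize  12y1 + 12y2 + 35y3
  subject to:
    y1 + 4y3 >= 6
    y2 + y3 >= 6
    y1, y2, y3 >= 0

Solving the primal: x* = (5.75, 12).
  primal value c^T x* = 106.5.
Solving the dual: y* = (0, 4.5, 1.5).
  dual value b^T y* = 106.5.
Strong duality: c^T x* = b^T y*. Confirmed.

106.5


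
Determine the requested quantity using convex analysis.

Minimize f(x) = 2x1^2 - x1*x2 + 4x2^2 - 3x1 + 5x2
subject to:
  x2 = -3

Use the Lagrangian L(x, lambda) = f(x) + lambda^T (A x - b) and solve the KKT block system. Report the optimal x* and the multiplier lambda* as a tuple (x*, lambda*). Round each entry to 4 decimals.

Form the Lagrangian:
  L(x, lambda) = (1/2) x^T Q x + c^T x + lambda^T (A x - b)
Stationarity (grad_x L = 0): Q x + c + A^T lambda = 0.
Primal feasibility: A x = b.

This gives the KKT block system:
  [ Q   A^T ] [ x     ]   [-c ]
  [ A    0  ] [ lambda ] = [ b ]

Solving the linear system:
  x*      = (0, -3)
  lambda* = (19)
  f(x*)   = 21

x* = (0, -3), lambda* = (19)


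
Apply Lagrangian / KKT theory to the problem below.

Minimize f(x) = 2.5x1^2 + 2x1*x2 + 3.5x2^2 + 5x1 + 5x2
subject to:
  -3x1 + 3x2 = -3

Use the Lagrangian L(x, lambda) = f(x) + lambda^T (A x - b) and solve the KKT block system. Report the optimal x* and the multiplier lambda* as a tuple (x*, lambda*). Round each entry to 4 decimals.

Form the Lagrangian:
  L(x, lambda) = (1/2) x^T Q x + c^T x + lambda^T (A x - b)
Stationarity (grad_x L = 0): Q x + c + A^T lambda = 0.
Primal feasibility: A x = b.

This gives the KKT block system:
  [ Q   A^T ] [ x     ]   [-c ]
  [ A    0  ] [ lambda ] = [ b ]

Solving the linear system:
  x*      = (-0.0625, -1.0625)
  lambda* = (0.8542)
  f(x*)   = -1.5312

x* = (-0.0625, -1.0625), lambda* = (0.8542)


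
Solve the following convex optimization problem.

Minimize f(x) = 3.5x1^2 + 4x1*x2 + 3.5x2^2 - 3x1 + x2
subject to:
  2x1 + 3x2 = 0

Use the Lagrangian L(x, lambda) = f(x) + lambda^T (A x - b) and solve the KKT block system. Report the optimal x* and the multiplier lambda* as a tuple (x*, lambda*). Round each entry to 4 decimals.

Form the Lagrangian:
  L(x, lambda) = (1/2) x^T Q x + c^T x + lambda^T (A x - b)
Stationarity (grad_x L = 0): Q x + c + A^T lambda = 0.
Primal feasibility: A x = b.

This gives the KKT block system:
  [ Q   A^T ] [ x     ]   [-c ]
  [ A    0  ] [ lambda ] = [ b ]

Solving the linear system:
  x*      = (0.7674, -0.5116)
  lambda* = (-0.1628)
  f(x*)   = -1.407

x* = (0.7674, -0.5116), lambda* = (-0.1628)


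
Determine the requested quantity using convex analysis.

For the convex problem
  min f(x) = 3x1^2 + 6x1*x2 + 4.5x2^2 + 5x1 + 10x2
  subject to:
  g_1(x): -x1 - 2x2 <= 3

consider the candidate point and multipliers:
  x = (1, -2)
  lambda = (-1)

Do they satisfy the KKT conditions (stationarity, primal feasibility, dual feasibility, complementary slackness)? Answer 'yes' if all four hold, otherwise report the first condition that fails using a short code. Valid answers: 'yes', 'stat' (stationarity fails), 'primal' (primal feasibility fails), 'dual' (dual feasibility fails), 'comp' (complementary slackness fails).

Gradient of f: grad f(x) = Q x + c = (-1, -2)
Constraint values g_i(x) = a_i^T x - b_i:
  g_1((1, -2)) = 0
Stationarity residual: grad f(x) + sum_i lambda_i a_i = (0, 0)
  -> stationarity OK
Primal feasibility (all g_i <= 0): OK
Dual feasibility (all lambda_i >= 0): FAILS
Complementary slackness (lambda_i * g_i(x) = 0 for all i): OK

Verdict: the first failing condition is dual_feasibility -> dual.

dual
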